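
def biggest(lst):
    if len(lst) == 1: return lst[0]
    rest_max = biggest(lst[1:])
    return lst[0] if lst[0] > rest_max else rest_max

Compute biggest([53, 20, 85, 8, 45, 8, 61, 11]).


biggest([53, 20, 85, 8, 45, 8, 61, 11]): compare 53 with biggest([20, 85, 8, 45, 8, 61, 11])
biggest([20, 85, 8, 45, 8, 61, 11]): compare 20 with biggest([85, 8, 45, 8, 61, 11])
biggest([85, 8, 45, 8, 61, 11]): compare 85 with biggest([8, 45, 8, 61, 11])
biggest([8, 45, 8, 61, 11]): compare 8 with biggest([45, 8, 61, 11])
biggest([45, 8, 61, 11]): compare 45 with biggest([8, 61, 11])
biggest([8, 61, 11]): compare 8 with biggest([61, 11])
biggest([61, 11]): compare 61 with biggest([11])
biggest([11]) = 11  (base case)
Compare 61 with 11 -> 61
Compare 8 with 61 -> 61
Compare 45 with 61 -> 61
Compare 8 with 61 -> 61
Compare 85 with 61 -> 85
Compare 20 with 85 -> 85
Compare 53 with 85 -> 85

85


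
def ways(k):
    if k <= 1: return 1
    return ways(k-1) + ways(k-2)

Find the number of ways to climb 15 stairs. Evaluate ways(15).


Building up from base cases:
ways(0) = 1
ways(1) = 1
ways(2) = ways(1) + ways(0) = 1 + 1 = 2
ways(3) = ways(2) + ways(1) = 2 + 1 = 3
ways(4) = ways(3) + ways(2) = 3 + 2 = 5
ways(5) = ways(4) + ways(3) = 5 + 3 = 8
ways(6) = ways(5) + ways(4) = 8 + 5 = 13
ways(7) = ways(6) + ways(5) = 13 + 8 = 21
ways(8) = ways(7) + ways(6) = 21 + 13 = 34
ways(9) = ways(8) + ways(7) = 34 + 21 = 55
ways(10) = ways(9) + ways(8) = 55 + 34 = 89
ways(11) = ways(10) + ways(9) = 89 + 55 = 144
ways(12) = ways(11) + ways(10) = 144 + 89 = 233
ways(13) = ways(12) + ways(11) = 233 + 144 = 377
ways(14) = ways(13) + ways(12) = 377 + 233 = 610
ways(15) = ways(14) + ways(13) = 610 + 377 = 987

987


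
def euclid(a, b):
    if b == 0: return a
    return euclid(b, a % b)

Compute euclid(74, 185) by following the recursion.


euclid(74, 185) = euclid(185, 74)
euclid(185, 74) = euclid(74, 37)
euclid(74, 37) = euclid(37, 0)
euclid(37, 0) = 37  (base case)

37


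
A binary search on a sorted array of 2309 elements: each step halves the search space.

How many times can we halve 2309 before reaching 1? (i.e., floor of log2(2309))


2309 / 2 = 1154
1154 / 2 = 577
577 / 2 = 288
288 / 2 = 144
144 / 2 = 72
72 / 2 = 36
36 / 2 = 18
18 / 2 = 9
9 / 2 = 4
4 / 2 = 2
2 / 2 = 1
Reached 1 after 11 halvings

11


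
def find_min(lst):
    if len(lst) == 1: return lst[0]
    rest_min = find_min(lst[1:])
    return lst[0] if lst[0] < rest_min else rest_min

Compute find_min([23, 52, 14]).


find_min([23, 52, 14]): compare 23 with find_min([52, 14])
find_min([52, 14]): compare 52 with find_min([14])
find_min([14]) = 14  (base case)
Compare 52 with 14 -> 14
Compare 23 with 14 -> 14

14


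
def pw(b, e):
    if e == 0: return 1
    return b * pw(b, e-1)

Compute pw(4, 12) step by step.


pw(4, 12)
= 4 * pw(4, 11)
= 4 * 4 * pw(4, 10)
= 4 * 4 * 4 * pw(4, 9)
= 4 * 4 * 4 * 4 * pw(4, 8)
= 4 * 4 * 4 * 4 * 4 * pw(4, 7)
= 4 * 4 * 4 * 4 * 4 * 4 * pw(4, 6)
= 4 * 4 * 4 * 4 * 4 * 4 * 4 * pw(4, 5)
= 4 * 4 * 4 * 4 * 4 * 4 * 4 * 4 * pw(4, 4)
= 4 * 4 * 4 * 4 * 4 * 4 * 4 * 4 * 4 * pw(4, 3)
= 4 * 4 * 4 * 4 * 4 * 4 * 4 * 4 * 4 * 4 * pw(4, 2)
= 4 * 4 * 4 * 4 * 4 * 4 * 4 * 4 * 4 * 4 * 4 * pw(4, 1)
= 4 * 4 * 4 * 4 * 4 * 4 * 4 * 4 * 4 * 4 * 4 * 4 * pw(4, 0)
= 4 * 4 * 4 * 4 * 4 * 4 * 4 * 4 * 4 * 4 * 4 * 4 * 1
= 16777216

16777216


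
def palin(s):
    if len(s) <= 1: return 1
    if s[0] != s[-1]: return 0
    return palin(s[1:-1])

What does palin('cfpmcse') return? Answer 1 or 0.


palin('cfpmcse'): s[0]='c' != s[-1]='e' -> return 0
Result: 0 (not a palindrome)

0


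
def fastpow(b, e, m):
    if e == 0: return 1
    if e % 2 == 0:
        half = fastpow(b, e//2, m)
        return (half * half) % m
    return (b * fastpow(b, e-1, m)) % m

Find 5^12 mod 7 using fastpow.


fastpow(5, 12, 7): e is even, compute fastpow(5, 6, 7)
  fastpow(5, 6, 7): e is even, compute fastpow(5, 3, 7)
    fastpow(5, 3, 7): e is odd, compute fastpow(5, 2, 7)
      fastpow(5, 2, 7): e is even, compute fastpow(5, 1, 7)
        fastpow(5, 1, 7): e is odd, compute fastpow(5, 0, 7)
          fastpow(5, 0, 7) = 1
        (5 * 1) % 7 = 5
      half=5, (5*5) % 7 = 4
    (5 * 4) % 7 = 6
  half=6, (6*6) % 7 = 1
half=1, (1*1) % 7 = 1

1


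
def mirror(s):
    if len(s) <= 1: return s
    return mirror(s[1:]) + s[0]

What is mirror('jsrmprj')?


mirror('jsrmprj') = mirror('srmprj') + 'j'
mirror('srmprj') = mirror('rmprj') + 's'
mirror('rmprj') = mirror('mprj') + 'r'
mirror('mprj') = mirror('prj') + 'm'
mirror('prj') = mirror('rj') + 'p'
mirror('rj') = mirror('j') + 'r'
mirror('j') = 'j'  (base case)
Concatenating: 'j' + 'r' + 'p' + 'm' + 'r' + 's' + 'j' = 'jrpmrsj'

jrpmrsj


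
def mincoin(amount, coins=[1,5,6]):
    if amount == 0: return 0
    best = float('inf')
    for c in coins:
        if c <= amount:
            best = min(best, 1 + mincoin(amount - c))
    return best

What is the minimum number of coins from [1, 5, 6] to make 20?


Building up with DP:
mincoin(0) = 0
mincoin(1) = min(1+mincoin(0)=1+0=1) = 1
mincoin(2) = min(1+mincoin(1)=1+1=2) = 2
mincoin(3) = min(1+mincoin(2)=1+2=3) = 3
mincoin(4) = min(1+mincoin(3)=1+3=4) = 4
mincoin(5) = min(1+mincoin(4)=1+4=5, 1+mincoin(0)=1+0=1) = 1
mincoin(6) = min(1+mincoin(5)=1+1=2, 1+mincoin(1)=1+1=2, 1+mincoin(0)=1+0=1) = 1
mincoin(7) = min(1+mincoin(6)=1+1=2, 1+mincoin(2)=1+2=3, 1+mincoin(1)=1+1=2) = 2
mincoin(8) = min(1+mincoin(7)=1+2=3, 1+mincoin(3)=1+3=4, 1+mincoin(2)=1+2=3) = 3
mincoin(9) = min(1+mincoin(8)=1+3=4, 1+mincoin(4)=1+4=5, 1+mincoin(3)=1+3=4) = 4
mincoin(10) = min(1+mincoin(9)=1+4=5, 1+mincoin(5)=1+1=2, 1+mincoin(4)=1+4=5) = 2
mincoin(11) = min(1+mincoin(10)=1+2=3, 1+mincoin(6)=1+1=2, 1+mincoin(5)=1+1=2) = 2
mincoin(12) = min(1+mincoin(11)=1+2=3, 1+mincoin(7)=1+2=3, 1+mincoin(6)=1+1=2) = 2
mincoin(13) = min(1+mincoin(12)=1+2=3, 1+mincoin(8)=1+3=4, 1+mincoin(7)=1+2=3) = 3
mincoin(14) = min(1+mincoin(13)=1+3=4, 1+mincoin(9)=1+4=5, 1+mincoin(8)=1+3=4) = 4
mincoin(15) = min(1+mincoin(14)=1+4=5, 1+mincoin(10)=1+2=3, 1+mincoin(9)=1+4=5) = 3
mincoin(16) = min(1+mincoin(15)=1+3=4, 1+mincoin(11)=1+2=3, 1+mincoin(10)=1+2=3) = 3
mincoin(17) = min(1+mincoin(16)=1+3=4, 1+mincoin(12)=1+2=3, 1+mincoin(11)=1+2=3) = 3
mincoin(18) = min(1+mincoin(17)=1+3=4, 1+mincoin(13)=1+3=4, 1+mincoin(12)=1+2=3) = 3
mincoin(19) = min(1+mincoin(18)=1+3=4, 1+mincoin(14)=1+4=5, 1+mincoin(13)=1+3=4) = 4
mincoin(20) = min(1+mincoin(19)=1+4=5, 1+mincoin(15)=1+3=4, 1+mincoin(14)=1+4=5) = 4

4


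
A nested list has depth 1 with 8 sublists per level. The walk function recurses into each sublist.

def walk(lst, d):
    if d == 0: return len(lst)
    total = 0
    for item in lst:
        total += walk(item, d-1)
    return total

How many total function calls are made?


At depth 0 (root): 1 call
At depth 1: each of 1 parents calls walk on 8 children = 8 calls
Total: 1 + 8 = 9

9


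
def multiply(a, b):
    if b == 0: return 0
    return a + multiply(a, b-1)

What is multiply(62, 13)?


multiply(62, 13) = 62 + multiply(62, 12)
multiply(62, 12) = 62 + multiply(62, 11)
multiply(62, 11) = 62 + multiply(62, 10)
multiply(62, 10) = 62 + multiply(62, 9)
multiply(62, 9) = 62 + multiply(62, 8)
multiply(62, 8) = 62 + multiply(62, 7)
multiply(62, 7) = 62 + multiply(62, 6)
multiply(62, 6) = 62 + multiply(62, 5)
multiply(62, 5) = 62 + multiply(62, 4)
multiply(62, 4) = 62 + multiply(62, 3)
multiply(62, 3) = 62 + multiply(62, 2)
multiply(62, 2) = 62 + multiply(62, 1)
multiply(62, 1) = 62 + multiply(62, 0)
multiply(62, 0) = 0  (base case)
Total: 62 + 62 + 62 + 62 + 62 + 62 + 62 + 62 + 62 + 62 + 62 + 62 + 62 + 0 = 806

806


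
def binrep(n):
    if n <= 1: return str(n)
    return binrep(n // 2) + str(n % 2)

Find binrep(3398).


binrep(3398) = binrep(1699) + '0'
binrep(1699) = binrep(849) + '1'
binrep(849) = binrep(424) + '1'
binrep(424) = binrep(212) + '0'
binrep(212) = binrep(106) + '0'
binrep(106) = binrep(53) + '0'
binrep(53) = binrep(26) + '1'
binrep(26) = binrep(13) + '0'
binrep(13) = binrep(6) + '1'
binrep(6) = binrep(3) + '0'
binrep(3) = binrep(1) + '1'
binrep(1) = '1'  (base case)
Concatenating: '1' + '1' + '0' + '1' + '0' + '1' + '0' + '0' + '0' + '1' + '1' + '0' = '110101000110'

110101000110


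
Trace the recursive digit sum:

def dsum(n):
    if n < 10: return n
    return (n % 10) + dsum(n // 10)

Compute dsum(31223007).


dsum(31223007) = 7 + dsum(3122300)
dsum(3122300) = 0 + dsum(312230)
dsum(312230) = 0 + dsum(31223)
dsum(31223) = 3 + dsum(3122)
dsum(3122) = 2 + dsum(312)
dsum(312) = 2 + dsum(31)
dsum(31) = 1 + dsum(3)
dsum(3) = 3  (base case)
Total: 7 + 0 + 0 + 3 + 2 + 2 + 1 + 3 = 18

18


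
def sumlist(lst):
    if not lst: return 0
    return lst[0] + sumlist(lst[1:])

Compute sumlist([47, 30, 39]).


sumlist([47, 30, 39]) = 47 + sumlist([30, 39])
sumlist([30, 39]) = 30 + sumlist([39])
sumlist([39]) = 39 + sumlist([])
sumlist([]) = 0  (base case)
Total: 47 + 30 + 39 + 0 = 116

116


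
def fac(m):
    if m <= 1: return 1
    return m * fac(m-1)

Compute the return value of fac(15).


fac(15)
= 15 * fac(14)
= 15 * 14 * fac(13)
= 15 * 14 * 13 * fac(12)
= 15 * 14 * 13 * 12 * fac(11)
= 15 * 14 * 13 * 12 * 11 * fac(10)
= 15 * 14 * 13 * 12 * 11 * 10 * fac(9)
= 15 * 14 * 13 * 12 * 11 * 10 * 9 * fac(8)
= 15 * 14 * 13 * 12 * 11 * 10 * 9 * 8 * fac(7)
= 15 * 14 * 13 * 12 * 11 * 10 * 9 * 8 * 7 * fac(6)
= 15 * 14 * 13 * 12 * 11 * 10 * 9 * 8 * 7 * 6 * fac(5)
= 15 * 14 * 13 * 12 * 11 * 10 * 9 * 8 * 7 * 6 * 5 * fac(4)
= 15 * 14 * 13 * 12 * 11 * 10 * 9 * 8 * 7 * 6 * 5 * 4 * fac(3)
= 15 * 14 * 13 * 12 * 11 * 10 * 9 * 8 * 7 * 6 * 5 * 4 * 3 * fac(2)
= 15 * 14 * 13 * 12 * 11 * 10 * 9 * 8 * 7 * 6 * 5 * 4 * 3 * 2 * fac(1)
= 15 * 14 * 13 * 12 * 11 * 10 * 9 * 8 * 7 * 6 * 5 * 4 * 3 * 2 * 1
= 1307674368000

1307674368000


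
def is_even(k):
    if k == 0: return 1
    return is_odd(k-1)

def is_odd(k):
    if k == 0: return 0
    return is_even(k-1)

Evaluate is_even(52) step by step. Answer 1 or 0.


is_even(52) = is_odd(51)
is_odd(51) = is_even(50)
is_even(50) = is_odd(49)
is_odd(49) = is_even(48)
is_even(48) = is_odd(47)
is_odd(47) = is_even(46)
is_even(46) = is_odd(45)
is_odd(45) = is_even(44)
is_even(44) = is_odd(43)
is_odd(43) = is_even(42)
is_even(42) = is_odd(41)
is_odd(41) = is_even(40)
is_even(40) = is_odd(39)
is_odd(39) = is_even(38)
is_even(38) = is_odd(37)
is_odd(37) = is_even(36)
is_even(36) = is_odd(35)
is_odd(35) = is_even(34)
is_even(34) = is_odd(33)
is_odd(33) = is_even(32)
is_even(32) = is_odd(31)
is_odd(31) = is_even(30)
is_even(30) = is_odd(29)
is_odd(29) = is_even(28)
is_even(28) = is_odd(27)
is_odd(27) = is_even(26)
is_even(26) = is_odd(25)
is_odd(25) = is_even(24)
is_even(24) = is_odd(23)
is_odd(23) = is_even(22)
is_even(22) = is_odd(21)
is_odd(21) = is_even(20)
is_even(20) = is_odd(19)
is_odd(19) = is_even(18)
is_even(18) = is_odd(17)
is_odd(17) = is_even(16)
is_even(16) = is_odd(15)
is_odd(15) = is_even(14)
is_even(14) = is_odd(13)
is_odd(13) = is_even(12)
is_even(12) = is_odd(11)
is_odd(11) = is_even(10)
is_even(10) = is_odd(9)
is_odd(9) = is_even(8)
is_even(8) = is_odd(7)
is_odd(7) = is_even(6)
is_even(6) = is_odd(5)
is_odd(5) = is_even(4)
is_even(4) = is_odd(3)
is_odd(3) = is_even(2)
is_even(2) = is_odd(1)
is_odd(1) = is_even(0)
is_even(0) = 1  (base case)
Result: 1

1


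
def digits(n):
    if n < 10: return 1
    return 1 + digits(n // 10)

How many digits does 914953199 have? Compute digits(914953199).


digits(914953199) = 1 + digits(91495319)
digits(91495319) = 1 + digits(9149531)
digits(9149531) = 1 + digits(914953)
digits(914953) = 1 + digits(91495)
digits(91495) = 1 + digits(9149)
digits(9149) = 1 + digits(914)
digits(914) = 1 + digits(91)
digits(91) = 1 + digits(9)
digits(9) = 1  (base case: 9 < 10)
Unwinding: 1 + 1 + 1 + 1 + 1 + 1 + 1 + 1 + 1 = 9

9


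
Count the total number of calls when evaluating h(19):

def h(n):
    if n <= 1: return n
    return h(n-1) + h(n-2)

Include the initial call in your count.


Let C(n) = total calls for h(n)
C(0) = 1, C(1) = 1
C(2) = 1 + C(1) + C(0) = 1 + 1 + 1 = 3
C(3) = 1 + C(2) + C(1) = 1 + 3 + 1 = 5
C(4) = 1 + C(3) + C(2) = 1 + 5 + 3 = 9
C(5) = 1 + C(4) + C(3) = 1 + 9 + 5 = 15
C(6) = 1 + C(5) + C(4) = 1 + 15 + 9 = 25
C(7) = 1 + C(6) + C(5) = 1 + 25 + 15 = 41
C(8) = 1 + C(7) + C(6) = 1 + 41 + 25 = 67
C(9) = 1 + C(8) + C(7) = 1 + 67 + 41 = 109
C(10) = 1 + C(9) + C(8) = 1 + 109 + 67 = 177
C(11) = 1 + C(10) + C(9) = 1 + 177 + 109 = 287
C(12) = 1 + C(11) + C(10) = 1 + 287 + 177 = 465
C(13) = 1 + C(12) + C(11) = 1 + 465 + 287 = 753
C(14) = 1 + C(13) + C(12) = 1 + 753 + 465 = 1219
C(15) = 1 + C(14) + C(13) = 1 + 1219 + 753 = 1973
C(16) = 1 + C(15) + C(14) = 1 + 1973 + 1219 = 3193
C(17) = 1 + C(16) + C(15) = 1 + 3193 + 1973 = 5167
C(18) = 1 + C(17) + C(16) = 1 + 5167 + 3193 = 8361
C(19) = 1 + C(18) + C(17) = 1 + 8361 + 5167 = 13529

13529


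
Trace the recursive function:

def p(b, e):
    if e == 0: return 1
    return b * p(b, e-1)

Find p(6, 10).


p(6, 10)
= 6 * p(6, 9)
= 6 * 6 * p(6, 8)
= 6 * 6 * 6 * p(6, 7)
= 6 * 6 * 6 * 6 * p(6, 6)
= 6 * 6 * 6 * 6 * 6 * p(6, 5)
= 6 * 6 * 6 * 6 * 6 * 6 * p(6, 4)
= 6 * 6 * 6 * 6 * 6 * 6 * 6 * p(6, 3)
= 6 * 6 * 6 * 6 * 6 * 6 * 6 * 6 * p(6, 2)
= 6 * 6 * 6 * 6 * 6 * 6 * 6 * 6 * 6 * p(6, 1)
= 6 * 6 * 6 * 6 * 6 * 6 * 6 * 6 * 6 * 6 * p(6, 0)
= 6 * 6 * 6 * 6 * 6 * 6 * 6 * 6 * 6 * 6 * 1
= 60466176

60466176


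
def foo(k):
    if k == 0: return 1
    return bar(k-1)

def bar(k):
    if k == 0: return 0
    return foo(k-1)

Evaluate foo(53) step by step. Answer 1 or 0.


foo(53) = bar(52)
bar(52) = foo(51)
foo(51) = bar(50)
bar(50) = foo(49)
foo(49) = bar(48)
bar(48) = foo(47)
foo(47) = bar(46)
bar(46) = foo(45)
foo(45) = bar(44)
bar(44) = foo(43)
foo(43) = bar(42)
bar(42) = foo(41)
foo(41) = bar(40)
bar(40) = foo(39)
foo(39) = bar(38)
bar(38) = foo(37)
foo(37) = bar(36)
bar(36) = foo(35)
foo(35) = bar(34)
bar(34) = foo(33)
foo(33) = bar(32)
bar(32) = foo(31)
foo(31) = bar(30)
bar(30) = foo(29)
foo(29) = bar(28)
bar(28) = foo(27)
foo(27) = bar(26)
bar(26) = foo(25)
foo(25) = bar(24)
bar(24) = foo(23)
foo(23) = bar(22)
bar(22) = foo(21)
foo(21) = bar(20)
bar(20) = foo(19)
foo(19) = bar(18)
bar(18) = foo(17)
foo(17) = bar(16)
bar(16) = foo(15)
foo(15) = bar(14)
bar(14) = foo(13)
foo(13) = bar(12)
bar(12) = foo(11)
foo(11) = bar(10)
bar(10) = foo(9)
foo(9) = bar(8)
bar(8) = foo(7)
foo(7) = bar(6)
bar(6) = foo(5)
foo(5) = bar(4)
bar(4) = foo(3)
foo(3) = bar(2)
bar(2) = foo(1)
foo(1) = bar(0)
bar(0) = 0  (base case)
Result: 0

0


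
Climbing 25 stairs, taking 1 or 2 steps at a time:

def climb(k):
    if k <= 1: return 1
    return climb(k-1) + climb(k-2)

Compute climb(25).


Building up from base cases:
climb(0) = 1
climb(1) = 1
climb(2) = climb(1) + climb(0) = 1 + 1 = 2
climb(3) = climb(2) + climb(1) = 2 + 1 = 3
climb(4) = climb(3) + climb(2) = 3 + 2 = 5
climb(5) = climb(4) + climb(3) = 5 + 3 = 8
climb(6) = climb(5) + climb(4) = 8 + 5 = 13
climb(7) = climb(6) + climb(5) = 13 + 8 = 21
climb(8) = climb(7) + climb(6) = 21 + 13 = 34
climb(9) = climb(8) + climb(7) = 34 + 21 = 55
climb(10) = climb(9) + climb(8) = 55 + 34 = 89
climb(11) = climb(10) + climb(9) = 89 + 55 = 144
climb(12) = climb(11) + climb(10) = 144 + 89 = 233
climb(13) = climb(12) + climb(11) = 233 + 144 = 377
climb(14) = climb(13) + climb(12) = 377 + 233 = 610
climb(15) = climb(14) + climb(13) = 610 + 377 = 987
climb(16) = climb(15) + climb(14) = 987 + 610 = 1597
climb(17) = climb(16) + climb(15) = 1597 + 987 = 2584
climb(18) = climb(17) + climb(16) = 2584 + 1597 = 4181
climb(19) = climb(18) + climb(17) = 4181 + 2584 = 6765
climb(20) = climb(19) + climb(18) = 6765 + 4181 = 10946
climb(21) = climb(20) + climb(19) = 10946 + 6765 = 17711
climb(22) = climb(21) + climb(20) = 17711 + 10946 = 28657
climb(23) = climb(22) + climb(21) = 28657 + 17711 = 46368
climb(24) = climb(23) + climb(22) = 46368 + 28657 = 75025
climb(25) = climb(24) + climb(23) = 75025 + 46368 = 121393

121393


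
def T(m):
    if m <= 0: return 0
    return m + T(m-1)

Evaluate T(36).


T(36)
= 36 + 35 + 34 + 33 + 32 + 31 + 30 + 29 + 28 + 27 + 26 + 25 + 24 + 23 + 22 + 21 + 20 + 19 + 18 + 17 + 16 + 15 + 14 + 13 + 12 + 11 + 10 + 9 + 8 + 7 + 6 + 5 + 4 + 3 + 2 + 1 + T(0)
= 36 + 35 + 34 + 33 + 32 + 31 + 30 + 29 + 28 + 27 + 26 + 25 + 24 + 23 + 22 + 21 + 20 + 19 + 18 + 17 + 16 + 15 + 14 + 13 + 12 + 11 + 10 + 9 + 8 + 7 + 6 + 5 + 4 + 3 + 2 + 1 + 0
= 666

666


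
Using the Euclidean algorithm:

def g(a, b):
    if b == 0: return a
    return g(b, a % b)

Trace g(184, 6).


g(184, 6) = g(6, 4)
g(6, 4) = g(4, 2)
g(4, 2) = g(2, 0)
g(2, 0) = 2  (base case)

2


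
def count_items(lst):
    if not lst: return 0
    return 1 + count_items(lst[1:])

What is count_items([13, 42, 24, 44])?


count_items([13, 42, 24, 44]) = 1 + count_items([42, 24, 44])
count_items([42, 24, 44]) = 1 + count_items([24, 44])
count_items([24, 44]) = 1 + count_items([44])
count_items([44]) = 1 + count_items([])
count_items([]) = 0  (base case)
Unwinding: 1 + 1 + 1 + 1 + 0 = 4

4


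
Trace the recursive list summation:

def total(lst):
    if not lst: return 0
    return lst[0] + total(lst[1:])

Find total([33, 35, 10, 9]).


total([33, 35, 10, 9]) = 33 + total([35, 10, 9])
total([35, 10, 9]) = 35 + total([10, 9])
total([10, 9]) = 10 + total([9])
total([9]) = 9 + total([])
total([]) = 0  (base case)
Total: 33 + 35 + 10 + 9 + 0 = 87

87


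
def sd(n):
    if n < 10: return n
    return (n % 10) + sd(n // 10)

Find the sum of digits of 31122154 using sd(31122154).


sd(31122154) = 4 + sd(3112215)
sd(3112215) = 5 + sd(311221)
sd(311221) = 1 + sd(31122)
sd(31122) = 2 + sd(3112)
sd(3112) = 2 + sd(311)
sd(311) = 1 + sd(31)
sd(31) = 1 + sd(3)
sd(3) = 3  (base case)
Total: 4 + 5 + 1 + 2 + 2 + 1 + 1 + 3 = 19

19


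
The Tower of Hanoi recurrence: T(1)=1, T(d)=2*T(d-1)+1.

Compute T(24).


T(24) = 2 * T(23) + 1
T(23) = 2 * T(22) + 1
T(22) = 2 * T(21) + 1
T(21) = 2 * T(20) + 1
T(20) = 2 * T(19) + 1
T(19) = 2 * T(18) + 1
T(18) = 2 * T(17) + 1
T(17) = 2 * T(16) + 1
T(16) = 2 * T(15) + 1
T(15) = 2 * T(14) + 1
T(14) = 2 * T(13) + 1
T(13) = 2 * T(12) + 1
T(12) = 2 * T(11) + 1
T(11) = 2 * T(10) + 1
T(10) = 2 * T(9) + 1
T(9) = 2 * T(8) + 1
T(8) = 2 * T(7) + 1
T(7) = 2 * T(6) + 1
T(6) = 2 * T(5) + 1
T(5) = 2 * T(4) + 1
T(4) = 2 * T(3) + 1
T(3) = 2 * T(2) + 1
T(2) = 2 * T(1) + 1
T(1) = 1  (base case)
T(2) = 2 * 1 + 1 = 3
T(3) = 2 * 3 + 1 = 7
T(4) = 2 * 7 + 1 = 15
T(5) = 2 * 15 + 1 = 31
T(6) = 2 * 31 + 1 = 63
T(7) = 2 * 63 + 1 = 127
T(8) = 2 * 127 + 1 = 255
T(9) = 2 * 255 + 1 = 511
T(10) = 2 * 511 + 1 = 1023
T(11) = 2 * 1023 + 1 = 2047
T(12) = 2 * 2047 + 1 = 4095
T(13) = 2 * 4095 + 1 = 8191
T(14) = 2 * 8191 + 1 = 16383
T(15) = 2 * 16383 + 1 = 32767
T(16) = 2 * 32767 + 1 = 65535
T(17) = 2 * 65535 + 1 = 131071
T(18) = 2 * 131071 + 1 = 262143
T(19) = 2 * 262143 + 1 = 524287
T(20) = 2 * 524287 + 1 = 1048575
T(21) = 2 * 1048575 + 1 = 2097151
T(22) = 2 * 2097151 + 1 = 4194303
T(23) = 2 * 4194303 + 1 = 8388607
T(24) = 2 * 8388607 + 1 = 16777215

16777215


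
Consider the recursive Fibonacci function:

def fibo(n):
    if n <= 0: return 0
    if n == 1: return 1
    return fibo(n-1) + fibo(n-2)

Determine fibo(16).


Computing fibo(16) bottom-up:
fibo(0) = 0
fibo(1) = 1
fibo(2) = fibo(1) + fibo(0) = 1 + 0 = 1
fibo(3) = fibo(2) + fibo(1) = 1 + 1 = 2
fibo(4) = fibo(3) + fibo(2) = 2 + 1 = 3
fibo(5) = fibo(4) + fibo(3) = 3 + 2 = 5
fibo(6) = fibo(5) + fibo(4) = 5 + 3 = 8
fibo(7) = fibo(6) + fibo(5) = 8 + 5 = 13
fibo(8) = fibo(7) + fibo(6) = 13 + 8 = 21
fibo(9) = fibo(8) + fibo(7) = 21 + 13 = 34
fibo(10) = fibo(9) + fibo(8) = 34 + 21 = 55
fibo(11) = fibo(10) + fibo(9) = 55 + 34 = 89
fibo(12) = fibo(11) + fibo(10) = 89 + 55 = 144
fibo(13) = fibo(12) + fibo(11) = 144 + 89 = 233
fibo(14) = fibo(13) + fibo(12) = 233 + 144 = 377
fibo(15) = fibo(14) + fibo(13) = 377 + 233 = 610
fibo(16) = fibo(15) + fibo(14) = 610 + 377 = 987

987


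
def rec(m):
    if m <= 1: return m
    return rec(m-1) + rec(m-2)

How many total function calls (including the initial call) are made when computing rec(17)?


Let C(n) = total calls for rec(n)
C(0) = 1, C(1) = 1
C(2) = 1 + C(1) + C(0) = 1 + 1 + 1 = 3
C(3) = 1 + C(2) + C(1) = 1 + 3 + 1 = 5
C(4) = 1 + C(3) + C(2) = 1 + 5 + 3 = 9
C(5) = 1 + C(4) + C(3) = 1 + 9 + 5 = 15
C(6) = 1 + C(5) + C(4) = 1 + 15 + 9 = 25
C(7) = 1 + C(6) + C(5) = 1 + 25 + 15 = 41
C(8) = 1 + C(7) + C(6) = 1 + 41 + 25 = 67
C(9) = 1 + C(8) + C(7) = 1 + 67 + 41 = 109
C(10) = 1 + C(9) + C(8) = 1 + 109 + 67 = 177
C(11) = 1 + C(10) + C(9) = 1 + 177 + 109 = 287
C(12) = 1 + C(11) + C(10) = 1 + 287 + 177 = 465
C(13) = 1 + C(12) + C(11) = 1 + 465 + 287 = 753
C(14) = 1 + C(13) + C(12) = 1 + 753 + 465 = 1219
C(15) = 1 + C(14) + C(13) = 1 + 1219 + 753 = 1973
C(16) = 1 + C(15) + C(14) = 1 + 1973 + 1219 = 3193
C(17) = 1 + C(16) + C(15) = 1 + 3193 + 1973 = 5167

5167


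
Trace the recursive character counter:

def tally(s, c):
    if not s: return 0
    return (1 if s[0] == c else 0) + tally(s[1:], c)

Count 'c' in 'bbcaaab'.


s[0]='b' != 'c' -> 0
s[0]='b' != 'c' -> 0
s[0]='c' == 'c' -> 1
s[0]='a' != 'c' -> 0
s[0]='a' != 'c' -> 0
s[0]='a' != 'c' -> 0
s[0]='b' != 'c' -> 0
Sum: 0 + 0 + 1 + 0 + 0 + 0 + 0 = 1

1


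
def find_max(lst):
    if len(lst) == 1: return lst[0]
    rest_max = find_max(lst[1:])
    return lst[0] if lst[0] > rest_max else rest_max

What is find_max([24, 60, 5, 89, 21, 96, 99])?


find_max([24, 60, 5, 89, 21, 96, 99]): compare 24 with find_max([60, 5, 89, 21, 96, 99])
find_max([60, 5, 89, 21, 96, 99]): compare 60 with find_max([5, 89, 21, 96, 99])
find_max([5, 89, 21, 96, 99]): compare 5 with find_max([89, 21, 96, 99])
find_max([89, 21, 96, 99]): compare 89 with find_max([21, 96, 99])
find_max([21, 96, 99]): compare 21 with find_max([96, 99])
find_max([96, 99]): compare 96 with find_max([99])
find_max([99]) = 99  (base case)
Compare 96 with 99 -> 99
Compare 21 with 99 -> 99
Compare 89 with 99 -> 99
Compare 5 with 99 -> 99
Compare 60 with 99 -> 99
Compare 24 with 99 -> 99

99


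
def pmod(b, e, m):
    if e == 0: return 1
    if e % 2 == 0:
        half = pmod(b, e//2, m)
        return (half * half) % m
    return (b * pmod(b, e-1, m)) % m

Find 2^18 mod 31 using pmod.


pmod(2, 18, 31): e is even, compute pmod(2, 9, 31)
  pmod(2, 9, 31): e is odd, compute pmod(2, 8, 31)
    pmod(2, 8, 31): e is even, compute pmod(2, 4, 31)
      pmod(2, 4, 31): e is even, compute pmod(2, 2, 31)
        pmod(2, 2, 31): e is even, compute pmod(2, 1, 31)
          pmod(2, 1, 31): e is odd, compute pmod(2, 0, 31)
          pmod(2, 0, 31) = 1
          (2 * 1) % 31 = 2
        half=2, (2*2) % 31 = 4
      half=4, (4*4) % 31 = 16
    half=16, (16*16) % 31 = 8
  (2 * 8) % 31 = 16
half=16, (16*16) % 31 = 8

8


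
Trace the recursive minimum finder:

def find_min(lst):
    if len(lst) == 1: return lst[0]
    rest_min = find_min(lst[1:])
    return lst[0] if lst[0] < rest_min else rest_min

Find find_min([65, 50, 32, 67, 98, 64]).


find_min([65, 50, 32, 67, 98, 64]): compare 65 with find_min([50, 32, 67, 98, 64])
find_min([50, 32, 67, 98, 64]): compare 50 with find_min([32, 67, 98, 64])
find_min([32, 67, 98, 64]): compare 32 with find_min([67, 98, 64])
find_min([67, 98, 64]): compare 67 with find_min([98, 64])
find_min([98, 64]): compare 98 with find_min([64])
find_min([64]) = 64  (base case)
Compare 98 with 64 -> 64
Compare 67 with 64 -> 64
Compare 32 with 64 -> 32
Compare 50 with 32 -> 32
Compare 65 with 32 -> 32

32


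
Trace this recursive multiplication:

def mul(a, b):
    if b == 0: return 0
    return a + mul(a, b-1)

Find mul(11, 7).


mul(11, 7) = 11 + mul(11, 6)
mul(11, 6) = 11 + mul(11, 5)
mul(11, 5) = 11 + mul(11, 4)
mul(11, 4) = 11 + mul(11, 3)
mul(11, 3) = 11 + mul(11, 2)
mul(11, 2) = 11 + mul(11, 1)
mul(11, 1) = 11 + mul(11, 0)
mul(11, 0) = 0  (base case)
Total: 11 + 11 + 11 + 11 + 11 + 11 + 11 + 0 = 77

77


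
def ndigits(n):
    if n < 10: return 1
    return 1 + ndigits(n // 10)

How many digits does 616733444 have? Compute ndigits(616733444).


ndigits(616733444) = 1 + ndigits(61673344)
ndigits(61673344) = 1 + ndigits(6167334)
ndigits(6167334) = 1 + ndigits(616733)
ndigits(616733) = 1 + ndigits(61673)
ndigits(61673) = 1 + ndigits(6167)
ndigits(6167) = 1 + ndigits(616)
ndigits(616) = 1 + ndigits(61)
ndigits(61) = 1 + ndigits(6)
ndigits(6) = 1  (base case: 6 < 10)
Unwinding: 1 + 1 + 1 + 1 + 1 + 1 + 1 + 1 + 1 = 9

9


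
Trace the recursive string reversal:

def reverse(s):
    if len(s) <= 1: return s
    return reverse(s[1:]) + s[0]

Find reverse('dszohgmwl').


reverse('dszohgmwl') = reverse('szohgmwl') + 'd'
reverse('szohgmwl') = reverse('zohgmwl') + 's'
reverse('zohgmwl') = reverse('ohgmwl') + 'z'
reverse('ohgmwl') = reverse('hgmwl') + 'o'
reverse('hgmwl') = reverse('gmwl') + 'h'
reverse('gmwl') = reverse('mwl') + 'g'
reverse('mwl') = reverse('wl') + 'm'
reverse('wl') = reverse('l') + 'w'
reverse('l') = 'l'  (base case)
Concatenating: 'l' + 'w' + 'm' + 'g' + 'h' + 'o' + 'z' + 's' + 'd' = 'lwmghozsd'

lwmghozsd


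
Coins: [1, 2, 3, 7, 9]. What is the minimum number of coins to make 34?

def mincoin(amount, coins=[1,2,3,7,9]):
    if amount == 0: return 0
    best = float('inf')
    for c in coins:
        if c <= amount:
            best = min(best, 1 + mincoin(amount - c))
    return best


Building up with DP:
mincoin(0) = 0
mincoin(1) = min(1+mincoin(0)=1+0=1) = 1
mincoin(2) = min(1+mincoin(1)=1+1=2, 1+mincoin(0)=1+0=1) = 1
mincoin(3) = min(1+mincoin(2)=1+1=2, 1+mincoin(1)=1+1=2, 1+mincoin(0)=1+0=1) = 1
mincoin(4) = min(1+mincoin(3)=1+1=2, 1+mincoin(2)=1+1=2, 1+mincoin(1)=1+1=2) = 2
mincoin(5) = min(1+mincoin(4)=1+2=3, 1+mincoin(3)=1+1=2, 1+mincoin(2)=1+1=2) = 2
mincoin(6) = min(1+mincoin(5)=1+2=3, 1+mincoin(4)=1+2=3, 1+mincoin(3)=1+1=2) = 2
mincoin(7) = min(1+mincoin(6)=1+2=3, 1+mincoin(5)=1+2=3, 1+mincoin(4)=1+2=3, 1+mincoin(0)=1+0=1) = 1
mincoin(8) = min(1+mincoin(7)=1+1=2, 1+mincoin(6)=1+2=3, 1+mincoin(5)=1+2=3, 1+mincoin(1)=1+1=2) = 2
mincoin(9) = min(1+mincoin(8)=1+2=3, 1+mincoin(7)=1+1=2, 1+mincoin(6)=1+2=3, 1+mincoin(2)=1+1=2, 1+mincoin(0)=1+0=1) = 1
mincoin(10) = min(1+mincoin(9)=1+1=2, 1+mincoin(8)=1+2=3, 1+mincoin(7)=1+1=2, 1+mincoin(3)=1+1=2, 1+mincoin(1)=1+1=2) = 2
mincoin(11) = min(1+mincoin(10)=1+2=3, 1+mincoin(9)=1+1=2, 1+mincoin(8)=1+2=3, 1+mincoin(4)=1+2=3, 1+mincoin(2)=1+1=2) = 2
mincoin(12) = min(1+mincoin(11)=1+2=3, 1+mincoin(10)=1+2=3, 1+mincoin(9)=1+1=2, 1+mincoin(5)=1+2=3, 1+mincoin(3)=1+1=2) = 2
mincoin(13) = min(1+mincoin(12)=1+2=3, 1+mincoin(11)=1+2=3, 1+mincoin(10)=1+2=3, 1+mincoin(6)=1+2=3, 1+mincoin(4)=1+2=3) = 3
mincoin(14) = min(1+mincoin(13)=1+3=4, 1+mincoin(12)=1+2=3, 1+mincoin(11)=1+2=3, 1+mincoin(7)=1+1=2, 1+mincoin(5)=1+2=3) = 2
mincoin(15) = min(1+mincoin(14)=1+2=3, 1+mincoin(13)=1+3=4, 1+mincoin(12)=1+2=3, 1+mincoin(8)=1+2=3, 1+mincoin(6)=1+2=3) = 3
mincoin(16) = min(1+mincoin(15)=1+3=4, 1+mincoin(14)=1+2=3, 1+mincoin(13)=1+3=4, 1+mincoin(9)=1+1=2, 1+mincoin(7)=1+1=2) = 2
mincoin(17) = min(1+mincoin(16)=1+2=3, 1+mincoin(15)=1+3=4, 1+mincoin(14)=1+2=3, 1+mincoin(10)=1+2=3, 1+mincoin(8)=1+2=3) = 3
mincoin(18) = min(1+mincoin(17)=1+3=4, 1+mincoin(16)=1+2=3, 1+mincoin(15)=1+3=4, 1+mincoin(11)=1+2=3, 1+mincoin(9)=1+1=2) = 2
mincoin(19) = min(1+mincoin(18)=1+2=3, 1+mincoin(17)=1+3=4, 1+mincoin(16)=1+2=3, 1+mincoin(12)=1+2=3, 1+mincoin(10)=1+2=3) = 3
mincoin(20) = min(1+mincoin(19)=1+3=4, 1+mincoin(18)=1+2=3, 1+mincoin(17)=1+3=4, 1+mincoin(13)=1+3=4, 1+mincoin(11)=1+2=3) = 3
mincoin(21) = min(1+mincoin(20)=1+3=4, 1+mincoin(19)=1+3=4, 1+mincoin(18)=1+2=3, 1+mincoin(14)=1+2=3, 1+mincoin(12)=1+2=3) = 3
mincoin(22) = min(1+mincoin(21)=1+3=4, 1+mincoin(20)=1+3=4, 1+mincoin(19)=1+3=4, 1+mincoin(15)=1+3=4, 1+mincoin(13)=1+3=4) = 4
mincoin(23) = min(1+mincoin(22)=1+4=5, 1+mincoin(21)=1+3=4, 1+mincoin(20)=1+3=4, 1+mincoin(16)=1+2=3, 1+mincoin(14)=1+2=3) = 3
mincoin(24) = min(1+mincoin(23)=1+3=4, 1+mincoin(22)=1+4=5, 1+mincoin(21)=1+3=4, 1+mincoin(17)=1+3=4, 1+mincoin(15)=1+3=4) = 4
mincoin(25) = min(1+mincoin(24)=1+4=5, 1+mincoin(23)=1+3=4, 1+mincoin(22)=1+4=5, 1+mincoin(18)=1+2=3, 1+mincoin(16)=1+2=3) = 3
mincoin(26) = min(1+mincoin(25)=1+3=4, 1+mincoin(24)=1+4=5, 1+mincoin(23)=1+3=4, 1+mincoin(19)=1+3=4, 1+mincoin(17)=1+3=4) = 4
mincoin(27) = min(1+mincoin(26)=1+4=5, 1+mincoin(25)=1+3=4, 1+mincoin(24)=1+4=5, 1+mincoin(20)=1+3=4, 1+mincoin(18)=1+2=3) = 3
mincoin(28) = min(1+mincoin(27)=1+3=4, 1+mincoin(26)=1+4=5, 1+mincoin(25)=1+3=4, 1+mincoin(21)=1+3=4, 1+mincoin(19)=1+3=4) = 4
mincoin(29) = min(1+mincoin(28)=1+4=5, 1+mincoin(27)=1+3=4, 1+mincoin(26)=1+4=5, 1+mincoin(22)=1+4=5, 1+mincoin(20)=1+3=4) = 4
mincoin(30) = min(1+mincoin(29)=1+4=5, 1+mincoin(28)=1+4=5, 1+mincoin(27)=1+3=4, 1+mincoin(23)=1+3=4, 1+mincoin(21)=1+3=4) = 4
mincoin(31) = min(1+mincoin(30)=1+4=5, 1+mincoin(29)=1+4=5, 1+mincoin(28)=1+4=5, 1+mincoin(24)=1+4=5, 1+mincoin(22)=1+4=5) = 5
mincoin(32) = min(1+mincoin(31)=1+5=6, 1+mincoin(30)=1+4=5, 1+mincoin(29)=1+4=5, 1+mincoin(25)=1+3=4, 1+mincoin(23)=1+3=4) = 4
mincoin(33) = min(1+mincoin(32)=1+4=5, 1+mincoin(31)=1+5=6, 1+mincoin(30)=1+4=5, 1+mincoin(26)=1+4=5, 1+mincoin(24)=1+4=5) = 5
mincoin(34) = min(1+mincoin(33)=1+5=6, 1+mincoin(32)=1+4=5, 1+mincoin(31)=1+5=6, 1+mincoin(27)=1+3=4, 1+mincoin(25)=1+3=4) = 4

4


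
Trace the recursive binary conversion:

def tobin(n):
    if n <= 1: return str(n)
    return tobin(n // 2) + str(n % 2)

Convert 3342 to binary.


tobin(3342) = tobin(1671) + '0'
tobin(1671) = tobin(835) + '1'
tobin(835) = tobin(417) + '1'
tobin(417) = tobin(208) + '1'
tobin(208) = tobin(104) + '0'
tobin(104) = tobin(52) + '0'
tobin(52) = tobin(26) + '0'
tobin(26) = tobin(13) + '0'
tobin(13) = tobin(6) + '1'
tobin(6) = tobin(3) + '0'
tobin(3) = tobin(1) + '1'
tobin(1) = '1'  (base case)
Concatenating: '1' + '1' + '0' + '1' + '0' + '0' + '0' + '0' + '1' + '1' + '1' + '0' = '110100001110'

110100001110


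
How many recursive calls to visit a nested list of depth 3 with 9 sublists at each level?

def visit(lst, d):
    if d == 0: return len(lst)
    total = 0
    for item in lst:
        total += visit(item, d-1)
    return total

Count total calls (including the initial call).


At depth 0 (root): 1 call
At depth 1: each of 1 parents calls visit on 9 children = 9 calls
At depth 2: each of 9 parents calls visit on 9 children = 81 calls
At depth 3: each of 81 parents calls visit on 9 children = 729 calls
Total: 1 + 9 + 81 + 729 = 820

820


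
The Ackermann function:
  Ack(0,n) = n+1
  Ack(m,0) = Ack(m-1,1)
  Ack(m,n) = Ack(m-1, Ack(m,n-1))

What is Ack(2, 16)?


Ack(2, 16) = Ack(1, Ack(2, 15))
  Ack(2, 15) = Ack(1, Ack(2, 14))
    Ack(2, 14) = Ack(1, Ack(2, 13))
      Ack(2, 13) = Ack(1, Ack(2, 12))
        Ack(2, 12) = Ack(1, Ack(2, 11))
          Ack(2, 11) = Ack(1, Ack(2, 10))
          Ack(2, 10) = Ack(1, Ack(2, 9))
          Ack(2, 9) = Ack(1, Ack(2, 8))
          Ack(2, 8) = Ack(1, Ack(2, 7))
          Ack(2, 7) = Ack(1, Ack(2, 6))
          Ack(2, 6) = Ack(1, Ack(2, 5))
          Ack(2, 5) = Ack(1, Ack(2, 4))
          Ack(2, 4) = Ack(1, Ack(2, 3))
          Ack(2, 3) = Ack(1, Ack(2, 2))
          Ack(2, 2) = Ack(1, Ack(2, 1))
          Ack(2, 1) = Ack(1, Ack(2, 0))
          Ack(2, 0) = Ack(1, 1)
          Ack(1, 1) = Ack(0, Ack(1, 0))
          Ack(1, 0) = Ack(0, 1)
          Ack(0, 1) = 2
            = Ack(0, 2)
          Ack(0, 2) = 3
            = Ack(1, 3)
          Ack(1, 3) = Ack(0, Ack(1, 2))
          Ack(1, 2) = Ack(0, Ack(1, 1))
... (trace truncated)
Result: Ack(2, 16) = 35

35


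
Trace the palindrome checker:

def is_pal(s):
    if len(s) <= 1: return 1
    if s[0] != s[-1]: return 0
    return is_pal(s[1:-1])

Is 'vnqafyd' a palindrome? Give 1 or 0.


is_pal('vnqafyd'): s[0]='v' != s[-1]='d' -> return 0
Result: 0 (not a palindrome)

0


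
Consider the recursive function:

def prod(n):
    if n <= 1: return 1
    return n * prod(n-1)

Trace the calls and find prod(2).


prod(2)
= 2 * prod(1)
= 2 * 1
= 2

2


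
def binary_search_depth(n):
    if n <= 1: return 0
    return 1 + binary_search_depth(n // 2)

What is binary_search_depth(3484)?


3484 / 2 = 1742
1742 / 2 = 871
871 / 2 = 435
435 / 2 = 217
217 / 2 = 108
108 / 2 = 54
54 / 2 = 27
27 / 2 = 13
13 / 2 = 6
6 / 2 = 3
3 / 2 = 1
Reached 1 after 11 halvings

11


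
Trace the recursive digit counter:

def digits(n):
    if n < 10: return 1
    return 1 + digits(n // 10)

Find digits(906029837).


digits(906029837) = 1 + digits(90602983)
digits(90602983) = 1 + digits(9060298)
digits(9060298) = 1 + digits(906029)
digits(906029) = 1 + digits(90602)
digits(90602) = 1 + digits(9060)
digits(9060) = 1 + digits(906)
digits(906) = 1 + digits(90)
digits(90) = 1 + digits(9)
digits(9) = 1  (base case: 9 < 10)
Unwinding: 1 + 1 + 1 + 1 + 1 + 1 + 1 + 1 + 1 = 9

9


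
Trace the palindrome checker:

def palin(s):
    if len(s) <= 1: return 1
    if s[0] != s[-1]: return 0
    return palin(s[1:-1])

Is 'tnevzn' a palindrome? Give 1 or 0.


palin('tnevzn'): s[0]='t' != s[-1]='n' -> return 0
Result: 0 (not a palindrome)

0


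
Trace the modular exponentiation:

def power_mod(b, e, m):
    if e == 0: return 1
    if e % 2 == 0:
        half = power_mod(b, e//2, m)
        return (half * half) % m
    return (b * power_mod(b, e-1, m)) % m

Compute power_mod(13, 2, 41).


power_mod(13, 2, 41): e is even, compute power_mod(13, 1, 41)
  power_mod(13, 1, 41): e is odd, compute power_mod(13, 0, 41)
    power_mod(13, 0, 41) = 1
  (13 * 1) % 41 = 13
half=13, (13*13) % 41 = 5

5


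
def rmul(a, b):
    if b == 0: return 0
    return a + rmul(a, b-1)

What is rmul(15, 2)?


rmul(15, 2) = 15 + rmul(15, 1)
rmul(15, 1) = 15 + rmul(15, 0)
rmul(15, 0) = 0  (base case)
Total: 15 + 15 + 0 = 30

30


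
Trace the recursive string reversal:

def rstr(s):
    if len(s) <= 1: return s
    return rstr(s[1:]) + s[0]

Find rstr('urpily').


rstr('urpily') = rstr('rpily') + 'u'
rstr('rpily') = rstr('pily') + 'r'
rstr('pily') = rstr('ily') + 'p'
rstr('ily') = rstr('ly') + 'i'
rstr('ly') = rstr('y') + 'l'
rstr('y') = 'y'  (base case)
Concatenating: 'y' + 'l' + 'i' + 'p' + 'r' + 'u' = 'ylipru'

ylipru


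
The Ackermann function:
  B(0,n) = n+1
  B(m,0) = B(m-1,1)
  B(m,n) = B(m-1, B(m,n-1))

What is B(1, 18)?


B(1, 18) = B(0, B(1, 17))
  B(1, 17) = B(0, B(1, 16))
    B(1, 16) = B(0, B(1, 15))
      B(1, 15) = B(0, B(1, 14))
        B(1, 14) = B(0, B(1, 13))
          B(1, 13) = B(0, B(1, 12))
          B(1, 12) = B(0, B(1, 11))
          B(1, 11) = B(0, B(1, 10))
          B(1, 10) = B(0, B(1, 9))
          B(1, 9) = B(0, B(1, 8))
          B(1, 8) = B(0, B(1, 7))
          B(1, 7) = B(0, B(1, 6))
          B(1, 6) = B(0, B(1, 5))
          B(1, 5) = B(0, B(1, 4))
          B(1, 4) = B(0, B(1, 3))
          B(1, 3) = B(0, B(1, 2))
          B(1, 2) = B(0, B(1, 1))
          B(1, 1) = B(0, B(1, 0))
          B(1, 0) = B(0, 1)
          B(0, 1) = 2
            = B(0, 2)
          B(0, 2) = 3
            = B(0, 3)
          B(0, 3) = 4
            = B(0, 4)
... (trace truncated)
Result: B(1, 18) = 20

20


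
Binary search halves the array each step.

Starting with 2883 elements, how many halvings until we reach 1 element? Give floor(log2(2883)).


2883 / 2 = 1441
1441 / 2 = 720
720 / 2 = 360
360 / 2 = 180
180 / 2 = 90
90 / 2 = 45
45 / 2 = 22
22 / 2 = 11
11 / 2 = 5
5 / 2 = 2
2 / 2 = 1
Reached 1 after 11 halvings

11


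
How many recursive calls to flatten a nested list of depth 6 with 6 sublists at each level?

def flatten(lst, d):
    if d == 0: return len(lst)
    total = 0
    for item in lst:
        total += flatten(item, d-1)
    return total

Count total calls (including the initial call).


At depth 0 (root): 1 call
At depth 1: each of 1 parents calls flatten on 6 children = 6 calls
At depth 2: each of 6 parents calls flatten on 6 children = 36 calls
At depth 3: each of 36 parents calls flatten on 6 children = 216 calls
At depth 4: each of 216 parents calls flatten on 6 children = 1296 calls
At depth 5: each of 1296 parents calls flatten on 6 children = 7776 calls
At depth 6: each of 7776 parents calls flatten on 6 children = 46656 calls
Total: 1 + 6 + 36 + 216 + 1296 + 7776 + 46656 = 55987

55987


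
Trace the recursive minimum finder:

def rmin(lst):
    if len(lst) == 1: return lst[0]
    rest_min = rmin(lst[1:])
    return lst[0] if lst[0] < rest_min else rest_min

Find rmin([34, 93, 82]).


rmin([34, 93, 82]): compare 34 with rmin([93, 82])
rmin([93, 82]): compare 93 with rmin([82])
rmin([82]) = 82  (base case)
Compare 93 with 82 -> 82
Compare 34 with 82 -> 34

34


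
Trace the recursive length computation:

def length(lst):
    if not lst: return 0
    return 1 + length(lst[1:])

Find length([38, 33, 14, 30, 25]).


length([38, 33, 14, 30, 25]) = 1 + length([33, 14, 30, 25])
length([33, 14, 30, 25]) = 1 + length([14, 30, 25])
length([14, 30, 25]) = 1 + length([30, 25])
length([30, 25]) = 1 + length([25])
length([25]) = 1 + length([])
length([]) = 0  (base case)
Unwinding: 1 + 1 + 1 + 1 + 1 + 0 = 5

5


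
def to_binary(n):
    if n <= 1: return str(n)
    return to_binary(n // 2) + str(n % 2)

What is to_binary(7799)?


to_binary(7799) = to_binary(3899) + '1'
to_binary(3899) = to_binary(1949) + '1'
to_binary(1949) = to_binary(974) + '1'
to_binary(974) = to_binary(487) + '0'
to_binary(487) = to_binary(243) + '1'
to_binary(243) = to_binary(121) + '1'
to_binary(121) = to_binary(60) + '1'
to_binary(60) = to_binary(30) + '0'
to_binary(30) = to_binary(15) + '0'
to_binary(15) = to_binary(7) + '1'
to_binary(7) = to_binary(3) + '1'
to_binary(3) = to_binary(1) + '1'
to_binary(1) = '1'  (base case)
Concatenating: '1' + '1' + '1' + '1' + '0' + '0' + '1' + '1' + '1' + '0' + '1' + '1' + '1' = '1111001110111'

1111001110111


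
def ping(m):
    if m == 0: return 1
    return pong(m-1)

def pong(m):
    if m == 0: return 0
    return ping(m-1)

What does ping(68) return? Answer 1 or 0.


ping(68) = pong(67)
pong(67) = ping(66)
ping(66) = pong(65)
pong(65) = ping(64)
ping(64) = pong(63)
pong(63) = ping(62)
ping(62) = pong(61)
pong(61) = ping(60)
ping(60) = pong(59)
pong(59) = ping(58)
ping(58) = pong(57)
pong(57) = ping(56)
ping(56) = pong(55)
pong(55) = ping(54)
ping(54) = pong(53)
pong(53) = ping(52)
ping(52) = pong(51)
pong(51) = ping(50)
ping(50) = pong(49)
pong(49) = ping(48)
ping(48) = pong(47)
pong(47) = ping(46)
ping(46) = pong(45)
pong(45) = ping(44)
ping(44) = pong(43)
pong(43) = ping(42)
ping(42) = pong(41)
pong(41) = ping(40)
ping(40) = pong(39)
pong(39) = ping(38)
ping(38) = pong(37)
pong(37) = ping(36)
ping(36) = pong(35)
pong(35) = ping(34)
ping(34) = pong(33)
pong(33) = ping(32)
ping(32) = pong(31)
pong(31) = ping(30)
ping(30) = pong(29)
pong(29) = ping(28)
ping(28) = pong(27)
pong(27) = ping(26)
ping(26) = pong(25)
pong(25) = ping(24)
ping(24) = pong(23)
pong(23) = ping(22)
ping(22) = pong(21)
pong(21) = ping(20)
ping(20) = pong(19)
pong(19) = ping(18)
ping(18) = pong(17)
pong(17) = ping(16)
ping(16) = pong(15)
pong(15) = ping(14)
ping(14) = pong(13)
pong(13) = ping(12)
ping(12) = pong(11)
pong(11) = ping(10)
ping(10) = pong(9)
pong(9) = ping(8)
ping(8) = pong(7)
pong(7) = ping(6)
ping(6) = pong(5)
pong(5) = ping(4)
ping(4) = pong(3)
pong(3) = ping(2)
ping(2) = pong(1)
pong(1) = ping(0)
ping(0) = 1  (base case)
Result: 1

1


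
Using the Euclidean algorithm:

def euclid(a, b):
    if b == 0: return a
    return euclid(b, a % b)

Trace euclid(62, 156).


euclid(62, 156) = euclid(156, 62)
euclid(156, 62) = euclid(62, 32)
euclid(62, 32) = euclid(32, 30)
euclid(32, 30) = euclid(30, 2)
euclid(30, 2) = euclid(2, 0)
euclid(2, 0) = 2  (base case)

2


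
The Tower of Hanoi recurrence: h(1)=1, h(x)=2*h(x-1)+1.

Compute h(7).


h(7) = 2 * h(6) + 1
h(6) = 2 * h(5) + 1
h(5) = 2 * h(4) + 1
h(4) = 2 * h(3) + 1
h(3) = 2 * h(2) + 1
h(2) = 2 * h(1) + 1
h(1) = 1  (base case)
h(2) = 2 * 1 + 1 = 3
h(3) = 2 * 3 + 1 = 7
h(4) = 2 * 7 + 1 = 15
h(5) = 2 * 15 + 1 = 31
h(6) = 2 * 31 + 1 = 63
h(7) = 2 * 63 + 1 = 127

127


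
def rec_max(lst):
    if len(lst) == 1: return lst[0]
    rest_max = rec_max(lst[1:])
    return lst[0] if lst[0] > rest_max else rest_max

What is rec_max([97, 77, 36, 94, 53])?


rec_max([97, 77, 36, 94, 53]): compare 97 with rec_max([77, 36, 94, 53])
rec_max([77, 36, 94, 53]): compare 77 with rec_max([36, 94, 53])
rec_max([36, 94, 53]): compare 36 with rec_max([94, 53])
rec_max([94, 53]): compare 94 with rec_max([53])
rec_max([53]) = 53  (base case)
Compare 94 with 53 -> 94
Compare 36 with 94 -> 94
Compare 77 with 94 -> 94
Compare 97 with 94 -> 97

97
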